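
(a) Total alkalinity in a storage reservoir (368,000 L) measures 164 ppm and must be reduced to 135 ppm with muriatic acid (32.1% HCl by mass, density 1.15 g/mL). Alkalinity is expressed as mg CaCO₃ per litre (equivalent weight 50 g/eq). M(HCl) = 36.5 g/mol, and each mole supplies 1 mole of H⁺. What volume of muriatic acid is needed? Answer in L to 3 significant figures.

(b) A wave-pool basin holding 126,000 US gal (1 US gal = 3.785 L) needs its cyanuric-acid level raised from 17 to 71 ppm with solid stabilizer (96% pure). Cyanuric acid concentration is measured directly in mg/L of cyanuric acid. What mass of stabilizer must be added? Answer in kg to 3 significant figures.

(a) 21.1 L; (b) 26.8 kg

(a) Alkalinity to neutralize: (164 − 135) = 29 mg/L as CaCO₃ × 368,000 L = 10,670 g as CaCO₃.
(a) Equivalents of H⁺ required: 10,670 ÷ 50 g/eq = 213.4 eq = 213.4 mol HCl.
(a) Mass of HCl: 213.4 × 36.5 = 7791 g.
(a) Mass of 32.1% solution: 7791 / 0.321 = 24,270 g.
(a) Volume: 24,270 g ÷ 1.15 g/mL = 21,100 mL.

(b) Volume: 126,000 US gal × 3.785 L/gal = 476,910 L.
(b) CYA to add: (71 − 17) = 54 mg/L × 476,910 L = 25,750 g cyanuric acid.
(b) At 96% purity: 25,750 / 0.96 = 26,830 g product.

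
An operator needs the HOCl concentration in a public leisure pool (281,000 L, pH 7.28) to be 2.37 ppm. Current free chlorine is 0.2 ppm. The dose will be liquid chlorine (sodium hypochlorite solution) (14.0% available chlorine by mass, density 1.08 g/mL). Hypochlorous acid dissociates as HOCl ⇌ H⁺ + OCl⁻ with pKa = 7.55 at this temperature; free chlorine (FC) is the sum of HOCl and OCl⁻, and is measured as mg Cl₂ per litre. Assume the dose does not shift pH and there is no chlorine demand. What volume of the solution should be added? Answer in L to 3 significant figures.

[OCl⁻]/[HOCl] = 10^(pH − pKa) = 10^(7.28 − 7.55) = 0.537; fraction as HOCl = 1/(1 + 0.537) = 0.6506.
Free chlorine required for 2.37 ppm HOCl: 2.37 / 0.6506 = 3.643 ppm.
FC to add: 3.643 − 0.2 = 3.443 mg/L as Cl₂.
Cl₂ equivalent: 3.443 mg/L × 281,000 L = 967.4 g.
Product at 14.0% available Cl: 967.4 / 0.14 = 6910 g.
Volume: 6910 g ÷ 1.08 g/mL = 6398 mL.

6.40 L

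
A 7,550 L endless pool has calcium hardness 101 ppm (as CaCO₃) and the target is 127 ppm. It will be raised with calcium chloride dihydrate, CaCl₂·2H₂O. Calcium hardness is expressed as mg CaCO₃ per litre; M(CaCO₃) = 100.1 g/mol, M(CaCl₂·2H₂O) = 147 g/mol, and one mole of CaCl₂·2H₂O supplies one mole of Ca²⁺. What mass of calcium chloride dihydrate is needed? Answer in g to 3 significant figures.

Hardness to add: (127 − 101) = 26 mg/L as CaCO₃ × 7,550 L = 196.3 g as CaCO₃.
Moles of Ca²⁺ (1 mol Ca²⁺ ≡ 1 mol CaCO₃): 196.3 / 100.1 g/mol = 1.961 mol.
Mass of CaCl₂·2H₂O: 1.961 × 147 = 288.3 g.

288 g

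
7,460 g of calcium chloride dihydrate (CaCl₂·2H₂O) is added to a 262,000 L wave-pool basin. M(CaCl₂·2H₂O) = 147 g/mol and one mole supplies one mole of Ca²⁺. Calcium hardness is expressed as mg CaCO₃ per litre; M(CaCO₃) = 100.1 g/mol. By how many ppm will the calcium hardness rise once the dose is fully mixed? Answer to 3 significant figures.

Moles of Ca²⁺: 7,460 g ÷ 147 g/mol = 50.75 mol.
As CaCO₃: 50.75 mol × 100.1 g/mol = 5080 g.
Rise: 5080 g / 262,000 L × 1000 = 19.39 mg/L.

19.4 ppm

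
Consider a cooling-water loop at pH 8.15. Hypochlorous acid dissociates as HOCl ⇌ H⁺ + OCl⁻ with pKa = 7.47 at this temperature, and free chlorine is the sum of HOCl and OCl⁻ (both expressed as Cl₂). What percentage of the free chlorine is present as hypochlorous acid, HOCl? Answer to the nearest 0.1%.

17.3%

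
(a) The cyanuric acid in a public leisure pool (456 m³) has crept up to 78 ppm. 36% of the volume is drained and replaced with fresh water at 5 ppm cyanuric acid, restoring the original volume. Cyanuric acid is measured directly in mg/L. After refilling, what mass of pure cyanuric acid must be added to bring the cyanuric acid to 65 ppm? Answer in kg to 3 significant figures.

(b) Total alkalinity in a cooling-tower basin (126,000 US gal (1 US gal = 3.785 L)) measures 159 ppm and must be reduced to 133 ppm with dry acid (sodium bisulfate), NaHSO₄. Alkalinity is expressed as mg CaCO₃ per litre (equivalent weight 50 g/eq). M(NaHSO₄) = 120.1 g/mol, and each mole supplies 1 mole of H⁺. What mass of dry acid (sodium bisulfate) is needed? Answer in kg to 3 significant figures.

(a) Volume: 456 m³ = 456,000 L.
(a) After draining 36% and refilling: 78 × 0.64 + 5 × 0.36 = 51.72 ppm.
(a) Deficit to target: 65 − 51.72 = 13.28 mg/L.
(a) Mass: 13.28 mg/L × 456,000 L = 6056 g cyanuric acid.

(b) Volume: 126,000 US gal × 3.785 L/gal = 476,910 L.
(b) Alkalinity to neutralize: (159 − 133) = 26 mg/L as CaCO₃ × 476,910 L = 12,400 g as CaCO₃.
(b) Equivalents of H⁺ required: 12,400 ÷ 50 g/eq = 248 eq = 248 mol NaHSO₄.
(b) Mass of NaHSO₄: 248 × 120.1 = 29,780 g.

(a) 6.06 kg; (b) 29.8 kg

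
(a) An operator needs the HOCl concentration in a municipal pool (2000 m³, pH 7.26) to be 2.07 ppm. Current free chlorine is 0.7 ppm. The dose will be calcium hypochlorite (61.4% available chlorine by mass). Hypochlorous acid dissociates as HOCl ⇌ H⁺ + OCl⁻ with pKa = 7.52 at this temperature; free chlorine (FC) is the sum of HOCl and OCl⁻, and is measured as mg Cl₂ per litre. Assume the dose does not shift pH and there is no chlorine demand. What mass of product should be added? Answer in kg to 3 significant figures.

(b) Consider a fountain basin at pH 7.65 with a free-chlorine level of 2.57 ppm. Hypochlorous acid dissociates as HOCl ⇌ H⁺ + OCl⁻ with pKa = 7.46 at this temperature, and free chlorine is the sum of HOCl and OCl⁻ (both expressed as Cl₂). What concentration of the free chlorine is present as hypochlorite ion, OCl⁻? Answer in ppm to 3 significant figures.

(a) 8.17 kg; (b) 1.56 ppm

(a) Volume: 2000 m³ = 2,000,000 L.
(a) [OCl⁻]/[HOCl] = 10^(pH − pKa) = 10^(7.26 − 7.52) = 0.5495; fraction as HOCl = 1/(1 + 0.5495) = 0.6454.
(a) Free chlorine required for 2.07 ppm HOCl: 2.07 / 0.6454 = 3.208 ppm.
(a) FC to add: 3.208 − 0.7 = 2.508 mg/L as Cl₂.
(a) Cl₂ equivalent: 2.508 mg/L × 2,000,000 L = 5015 g.
(a) Product at 61.4% available Cl: 5015 / 0.614 = 8168 g.

(b) [OCl⁻]/[HOCl] = 10^(pH − pKa) = 10^(7.65 − 7.46) = 10^0.19 = 1.549.
(b) Fraction as HOCl = 1 / (1 + 1.549) = 0.3923.
(b) OCl⁻ = (1 − 0.3923) × 2.57 ppm = 1.562 ppm.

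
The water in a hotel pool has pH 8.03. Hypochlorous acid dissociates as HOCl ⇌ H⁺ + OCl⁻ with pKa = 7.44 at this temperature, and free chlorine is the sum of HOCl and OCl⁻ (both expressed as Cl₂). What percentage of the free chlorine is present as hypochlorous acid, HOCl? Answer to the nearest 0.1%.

[OCl⁻]/[HOCl] = 10^(pH − pKa) = 10^(8.03 − 7.44) = 10^0.59 = 3.89.
Fraction as HOCl = 1 / (1 + 3.89) = 0.2045.

20.4%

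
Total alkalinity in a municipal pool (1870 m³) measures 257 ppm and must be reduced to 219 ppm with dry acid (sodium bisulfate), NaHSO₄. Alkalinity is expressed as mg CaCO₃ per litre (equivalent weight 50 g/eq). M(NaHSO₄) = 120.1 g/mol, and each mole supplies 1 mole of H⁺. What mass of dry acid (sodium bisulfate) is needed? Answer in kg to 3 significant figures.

Volume: 1870 m³ = 1,870,000 L.
Alkalinity to neutralize: (257 − 219) = 38 mg/L as CaCO₃ × 1,870,000 L = 71,060 g as CaCO₃.
Equivalents of H⁺ required: 71,060 ÷ 50 g/eq = 1421 eq = 1421 mol NaHSO₄.
Mass of NaHSO₄: 1421 × 120.1 = 170,700 g.

171 kg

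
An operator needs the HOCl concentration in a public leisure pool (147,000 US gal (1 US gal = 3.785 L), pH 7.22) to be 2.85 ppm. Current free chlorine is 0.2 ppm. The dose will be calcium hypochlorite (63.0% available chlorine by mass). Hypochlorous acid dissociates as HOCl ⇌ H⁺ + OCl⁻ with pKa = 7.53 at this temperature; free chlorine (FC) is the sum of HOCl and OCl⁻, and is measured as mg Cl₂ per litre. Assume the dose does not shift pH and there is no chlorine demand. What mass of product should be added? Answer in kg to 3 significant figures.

3.57 kg

Volume: 147,000 US gal × 3.785 L/gal = 556,395 L.
[OCl⁻]/[HOCl] = 10^(pH − pKa) = 10^(7.22 − 7.53) = 0.4898; fraction as HOCl = 1/(1 + 0.4898) = 0.6712.
Free chlorine required for 2.85 ppm HOCl: 2.85 / 0.6712 = 4.246 ppm.
FC to add: 4.246 − 0.2 = 4.046 mg/L as Cl₂.
Cl₂ equivalent: 4.046 mg/L × 556,395 L = 2251 g.
Product at 63.0% available Cl: 2251 / 0.63 = 3573 g.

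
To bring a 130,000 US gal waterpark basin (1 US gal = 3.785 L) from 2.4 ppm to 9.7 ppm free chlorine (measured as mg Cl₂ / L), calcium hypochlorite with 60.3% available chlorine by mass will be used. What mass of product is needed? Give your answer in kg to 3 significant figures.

Volume: 130,000 US gal × 3.785 L/gal = 492,050 L.
Chlorine deficit: 9.7 − 2.4 = 7.3 ppm = 7.3 mg/L as Cl₂.
Cl₂ equivalent needed: 7.3 mg/L × 492,050 L = 3,592,000 mg = 3592 g.
Product at 60.3% available chlorine: 3592 / 0.603 = 5957 g.

5.96 kg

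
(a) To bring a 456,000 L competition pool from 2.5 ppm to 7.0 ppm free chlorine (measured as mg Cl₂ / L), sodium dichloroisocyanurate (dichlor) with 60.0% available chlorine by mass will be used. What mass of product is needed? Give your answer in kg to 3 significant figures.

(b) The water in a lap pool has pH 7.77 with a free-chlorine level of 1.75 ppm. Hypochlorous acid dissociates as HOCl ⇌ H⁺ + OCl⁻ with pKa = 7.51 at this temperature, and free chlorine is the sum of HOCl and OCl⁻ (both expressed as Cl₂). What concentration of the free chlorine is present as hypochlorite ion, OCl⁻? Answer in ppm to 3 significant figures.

(a) 3.42 kg; (b) 1.13 ppm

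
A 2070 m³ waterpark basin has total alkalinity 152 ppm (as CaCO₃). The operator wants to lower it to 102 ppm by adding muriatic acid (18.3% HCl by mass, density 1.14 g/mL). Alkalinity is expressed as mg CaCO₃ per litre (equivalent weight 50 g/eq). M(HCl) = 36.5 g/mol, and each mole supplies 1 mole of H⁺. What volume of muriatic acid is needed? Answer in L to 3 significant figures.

362 L

Volume: 2070 m³ = 2,070,000 L.
Alkalinity to neutralize: (152 − 102) = 50 mg/L as CaCO₃ × 2,070,000 L = 103,500 g as CaCO₃.
Equivalents of H⁺ required: 103,500 ÷ 50 g/eq = 2070 eq = 2070 mol HCl.
Mass of HCl: 2070 × 36.5 = 75,560 g.
Mass of 18.3% solution: 75,560 / 0.183 = 412,900 g.
Volume: 412,900 g ÷ 1.14 g/mL = 362,200 mL.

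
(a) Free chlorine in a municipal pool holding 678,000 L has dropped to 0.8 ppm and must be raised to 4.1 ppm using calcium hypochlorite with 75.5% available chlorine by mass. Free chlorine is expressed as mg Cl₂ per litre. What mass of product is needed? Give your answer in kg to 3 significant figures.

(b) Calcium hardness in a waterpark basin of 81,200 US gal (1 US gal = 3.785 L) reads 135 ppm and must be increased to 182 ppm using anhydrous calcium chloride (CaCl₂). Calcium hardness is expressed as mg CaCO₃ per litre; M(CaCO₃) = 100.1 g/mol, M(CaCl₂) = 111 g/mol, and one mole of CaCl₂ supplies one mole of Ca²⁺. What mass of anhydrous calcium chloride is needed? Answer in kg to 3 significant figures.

(a) Chlorine deficit: 4.1 − 0.8 = 3.3 ppm = 3.3 mg/L as Cl₂.
(a) Cl₂ equivalent needed: 3.3 mg/L × 678,000 L = 2,237,000 mg = 2237 g.
(a) Product at 75.5% available chlorine: 2237 / 0.755 = 2963 g.

(b) Volume: 81,200 US gal × 3.785 L/gal = 307,342 L.
(b) Hardness to add: (182 − 135) = 47 mg/L as CaCO₃ × 307,342 L = 14,450 g as CaCO₃.
(b) Moles of Ca²⁺ (1 mol Ca²⁺ ≡ 1 mol CaCO₃): 14,450 / 100.1 g/mol = 144.3 mol.
(b) Mass of CaCl₂: 144.3 × 111 = 16,020 g.

(a) 2.96 kg; (b) 16.0 kg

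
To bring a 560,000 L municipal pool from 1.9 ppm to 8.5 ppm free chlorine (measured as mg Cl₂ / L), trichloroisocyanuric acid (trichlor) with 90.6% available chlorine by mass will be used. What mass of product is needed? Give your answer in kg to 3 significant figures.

4.08 kg

Chlorine deficit: 8.5 − 1.9 = 6.6 ppm = 6.6 mg/L as Cl₂.
Cl₂ equivalent needed: 6.6 mg/L × 560,000 L = 3,696,000 mg = 3696 g.
Product at 90.6% available chlorine: 3696 / 0.906 = 4079 g.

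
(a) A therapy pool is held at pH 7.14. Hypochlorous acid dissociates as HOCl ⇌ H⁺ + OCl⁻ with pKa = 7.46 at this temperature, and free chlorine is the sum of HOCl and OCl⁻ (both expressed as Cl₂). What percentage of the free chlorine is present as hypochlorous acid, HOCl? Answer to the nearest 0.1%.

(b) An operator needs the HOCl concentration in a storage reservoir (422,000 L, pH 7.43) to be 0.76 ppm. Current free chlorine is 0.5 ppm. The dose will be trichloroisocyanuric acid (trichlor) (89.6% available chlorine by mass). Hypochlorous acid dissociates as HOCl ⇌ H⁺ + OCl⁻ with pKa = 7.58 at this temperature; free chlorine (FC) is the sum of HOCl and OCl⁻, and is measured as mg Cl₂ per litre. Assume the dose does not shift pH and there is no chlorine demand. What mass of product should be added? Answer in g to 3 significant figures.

(a) [OCl⁻]/[HOCl] = 10^(pH − pKa) = 10^(7.14 − 7.46) = 10^-0.32 = 0.4786.
(a) Fraction as HOCl = 1 / (1 + 0.4786) = 0.6763.

(b) [OCl⁻]/[HOCl] = 10^(pH − pKa) = 10^(7.43 − 7.58) = 0.7079; fraction as HOCl = 1/(1 + 0.7079) = 0.5855.
(b) Free chlorine required for 0.76 ppm HOCl: 0.76 / 0.5855 = 1.298 ppm.
(b) FC to add: 1.298 − 0.5 = 0.798 mg/L as Cl₂.
(b) Cl₂ equivalent: 0.798 mg/L × 422,000 L = 336.8 g.
(b) Product at 89.6% available Cl: 336.8 / 0.896 = 375.9 g.

(a) 67.6%; (b) 376 g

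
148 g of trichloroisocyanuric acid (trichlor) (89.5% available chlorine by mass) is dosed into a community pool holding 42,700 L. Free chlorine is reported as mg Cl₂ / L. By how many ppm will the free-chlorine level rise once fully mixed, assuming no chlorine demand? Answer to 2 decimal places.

Available chlorine delivered: 148 g × 0.895 = 132.5 g as Cl₂.
Concentration rise: 132.5 g / 42,700 L = 3.102 mg/L = 3.10 ppm.

3.10 ppm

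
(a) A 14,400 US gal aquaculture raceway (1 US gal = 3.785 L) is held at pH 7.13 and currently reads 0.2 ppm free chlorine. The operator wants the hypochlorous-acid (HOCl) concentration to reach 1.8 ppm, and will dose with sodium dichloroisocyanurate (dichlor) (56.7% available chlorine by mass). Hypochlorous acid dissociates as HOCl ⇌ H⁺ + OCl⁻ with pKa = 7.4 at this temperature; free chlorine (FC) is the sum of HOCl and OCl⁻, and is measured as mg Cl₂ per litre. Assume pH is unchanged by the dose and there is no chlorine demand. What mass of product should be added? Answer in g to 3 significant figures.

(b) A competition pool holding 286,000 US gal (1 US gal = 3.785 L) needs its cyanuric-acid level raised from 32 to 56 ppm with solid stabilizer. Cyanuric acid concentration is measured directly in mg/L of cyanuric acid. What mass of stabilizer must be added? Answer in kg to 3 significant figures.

(a) 247 g; (b) 26.0 kg

(a) Volume: 14,400 US gal × 3.785 L/gal = 54,504 L.
(a) [OCl⁻]/[HOCl] = 10^(pH − pKa) = 10^(7.13 − 7.4) = 0.537; fraction as HOCl = 1/(1 + 0.537) = 0.6506.
(a) Free chlorine required for 1.8 ppm HOCl: 1.8 / 0.6506 = 2.767 ppm.
(a) FC to add: 2.767 − 0.2 = 2.567 mg/L as Cl₂.
(a) Cl₂ equivalent: 2.567 mg/L × 54,504 L = 139.9 g.
(a) Product at 56.7% available Cl: 139.9 / 0.567 = 246.7 g.

(b) Volume: 286,000 US gal × 3.785 L/gal = 1,082,510 L.
(b) CYA to add: (56 − 32) = 24 mg/L × 1,082,510 L = 25,980 g cyanuric acid.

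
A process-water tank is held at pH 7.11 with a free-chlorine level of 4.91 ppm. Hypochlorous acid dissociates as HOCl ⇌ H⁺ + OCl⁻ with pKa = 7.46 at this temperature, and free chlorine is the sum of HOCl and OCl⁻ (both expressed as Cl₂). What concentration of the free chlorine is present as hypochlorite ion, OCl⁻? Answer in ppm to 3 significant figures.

[OCl⁻]/[HOCl] = 10^(pH − pKa) = 10^(7.11 − 7.46) = 10^-0.35 = 0.4467.
Fraction as HOCl = 1 / (1 + 0.4467) = 0.6912.
OCl⁻ = (1 − 0.6912) × 4.91 ppm = 1.516 ppm.

1.52 ppm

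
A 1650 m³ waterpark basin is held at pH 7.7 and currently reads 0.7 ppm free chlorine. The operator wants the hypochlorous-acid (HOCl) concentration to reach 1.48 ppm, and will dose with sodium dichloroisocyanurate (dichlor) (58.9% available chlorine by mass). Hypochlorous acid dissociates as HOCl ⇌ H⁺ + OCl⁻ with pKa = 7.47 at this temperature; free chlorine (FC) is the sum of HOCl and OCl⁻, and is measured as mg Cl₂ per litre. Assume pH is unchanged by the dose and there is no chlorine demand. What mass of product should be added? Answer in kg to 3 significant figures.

Volume: 1650 m³ = 1,650,000 L.
[OCl⁻]/[HOCl] = 10^(pH − pKa) = 10^(7.7 − 7.47) = 1.698; fraction as HOCl = 1/(1 + 1.698) = 0.3706.
Free chlorine required for 1.48 ppm HOCl: 1.48 / 0.3706 = 3.993 ppm.
FC to add: 3.993 − 0.7 = 3.293 mg/L as Cl₂.
Cl₂ equivalent: 3.293 mg/L × 1,650,000 L = 5434 g.
Product at 58.9% available Cl: 5434 / 0.589 = 9226 g.

9.23 kg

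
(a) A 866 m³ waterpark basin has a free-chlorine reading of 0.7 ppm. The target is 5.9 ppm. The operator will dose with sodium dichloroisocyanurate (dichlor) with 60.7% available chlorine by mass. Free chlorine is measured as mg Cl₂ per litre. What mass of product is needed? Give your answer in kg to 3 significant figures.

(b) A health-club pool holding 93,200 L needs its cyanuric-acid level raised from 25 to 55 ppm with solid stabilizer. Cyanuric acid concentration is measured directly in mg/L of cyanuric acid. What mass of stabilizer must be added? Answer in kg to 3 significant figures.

(a) Volume: 866 m³ = 866,000 L.
(a) Chlorine deficit: 5.9 − 0.7 = 5.2 ppm = 5.2 mg/L as Cl₂.
(a) Cl₂ equivalent needed: 5.2 mg/L × 866,000 L = 4,503,000 mg = 4503 g.
(a) Product at 60.7% available chlorine: 4503 / 0.607 = 7419 g.

(b) CYA to add: (55 − 25) = 30 mg/L × 93,200 L = 2796 g cyanuric acid.

(a) 7.42 kg; (b) 2.80 kg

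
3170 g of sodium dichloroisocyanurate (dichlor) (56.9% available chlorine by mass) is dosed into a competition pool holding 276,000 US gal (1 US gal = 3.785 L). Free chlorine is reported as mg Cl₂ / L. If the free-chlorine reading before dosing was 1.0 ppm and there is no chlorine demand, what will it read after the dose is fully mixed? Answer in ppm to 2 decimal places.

Volume: 276,000 US gal × 3.785 L/gal = 1,044,660 L.
Available chlorine delivered: 3170 g × 0.569 = 1804 g as Cl₂.
Concentration rise: 1804 g / 1,044,660 L = 1.727 mg/L = 1.73 ppm.
Final FC: 1.0 + 1.73 = 2.73 ppm.

2.73 ppm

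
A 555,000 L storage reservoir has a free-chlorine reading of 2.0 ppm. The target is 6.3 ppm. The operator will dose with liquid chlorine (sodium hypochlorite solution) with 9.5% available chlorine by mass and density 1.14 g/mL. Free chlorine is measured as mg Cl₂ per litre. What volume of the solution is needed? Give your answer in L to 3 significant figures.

22.0 L

Chlorine deficit: 6.3 − 2.0 = 4.3 ppm = 4.3 mg/L as Cl₂.
Cl₂ equivalent needed: 4.3 mg/L × 555,000 L = 2,386,000 mg = 2386 g.
Product at 9.5% available chlorine: 2386 / 0.095 = 25,120 g.
Volume at density 1.14 g/mL: 25,120 g ÷ 1.14 g/mL = 22,040 mL.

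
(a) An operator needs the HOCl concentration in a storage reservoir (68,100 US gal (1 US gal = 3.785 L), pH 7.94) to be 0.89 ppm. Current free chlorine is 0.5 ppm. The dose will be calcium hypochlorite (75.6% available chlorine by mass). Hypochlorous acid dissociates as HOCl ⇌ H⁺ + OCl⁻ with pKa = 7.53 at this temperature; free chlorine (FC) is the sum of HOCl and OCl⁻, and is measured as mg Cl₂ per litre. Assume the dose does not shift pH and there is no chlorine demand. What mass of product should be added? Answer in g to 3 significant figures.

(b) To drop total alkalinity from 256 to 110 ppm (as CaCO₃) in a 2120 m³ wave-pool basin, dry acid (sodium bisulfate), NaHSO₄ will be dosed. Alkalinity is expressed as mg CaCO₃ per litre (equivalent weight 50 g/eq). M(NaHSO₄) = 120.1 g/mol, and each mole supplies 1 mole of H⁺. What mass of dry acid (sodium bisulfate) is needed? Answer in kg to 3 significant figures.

(a) Volume: 68,100 US gal × 3.785 L/gal = 257,758 L.
(a) [OCl⁻]/[HOCl] = 10^(pH − pKa) = 10^(7.94 − 7.53) = 2.57; fraction as HOCl = 1/(1 + 2.57) = 0.2801.
(a) Free chlorine required for 0.89 ppm HOCl: 0.89 / 0.2801 = 3.178 ppm.
(a) FC to add: 3.178 − 0.5 = 2.678 mg/L as Cl₂.
(a) Cl₂ equivalent: 2.678 mg/L × 257,758 L = 690.2 g.
(a) Product at 75.6% available Cl: 690.2 / 0.756 = 912.9 g.

(b) Volume: 2120 m³ = 2,120,000 L.
(b) Alkalinity to neutralize: (256 − 110) = 146 mg/L as CaCO₃ × 2,120,000 L = 309,500 g as CaCO₃.
(b) Equivalents of H⁺ required: 309,500 ÷ 50 g/eq = 6190 eq = 6190 mol NaHSO₄.
(b) Mass of NaHSO₄: 6190 × 120.1 = 743,500 g.

(a) 913 g; (b) 743 kg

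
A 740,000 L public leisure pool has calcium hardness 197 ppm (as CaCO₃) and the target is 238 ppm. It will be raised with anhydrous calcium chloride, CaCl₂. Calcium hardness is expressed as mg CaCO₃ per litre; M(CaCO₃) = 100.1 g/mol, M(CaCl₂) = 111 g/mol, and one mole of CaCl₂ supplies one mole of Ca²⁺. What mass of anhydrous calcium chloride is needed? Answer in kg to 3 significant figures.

33.6 kg

Hardness to add: (238 − 197) = 41 mg/L as CaCO₃ × 740,000 L = 30,340 g as CaCO₃.
Moles of Ca²⁺ (1 mol Ca²⁺ ≡ 1 mol CaCO₃): 30,340 / 100.1 g/mol = 303.1 mol.
Mass of CaCl₂: 303.1 × 111 = 33,640 g.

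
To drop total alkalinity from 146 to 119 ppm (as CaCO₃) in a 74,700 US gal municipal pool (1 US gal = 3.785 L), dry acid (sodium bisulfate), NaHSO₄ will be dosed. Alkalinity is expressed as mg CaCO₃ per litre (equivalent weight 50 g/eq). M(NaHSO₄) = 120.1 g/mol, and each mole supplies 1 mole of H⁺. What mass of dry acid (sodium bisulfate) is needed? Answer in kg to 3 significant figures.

Volume: 74,700 US gal × 3.785 L/gal = 282,740 L.
Alkalinity to neutralize: (146 − 119) = 27 mg/L as CaCO₃ × 282,740 L = 7634 g as CaCO₃.
Equivalents of H⁺ required: 7634 ÷ 50 g/eq = 152.7 eq = 152.7 mol NaHSO₄.
Mass of NaHSO₄: 152.7 × 120.1 = 18,340 g.

18.3 kg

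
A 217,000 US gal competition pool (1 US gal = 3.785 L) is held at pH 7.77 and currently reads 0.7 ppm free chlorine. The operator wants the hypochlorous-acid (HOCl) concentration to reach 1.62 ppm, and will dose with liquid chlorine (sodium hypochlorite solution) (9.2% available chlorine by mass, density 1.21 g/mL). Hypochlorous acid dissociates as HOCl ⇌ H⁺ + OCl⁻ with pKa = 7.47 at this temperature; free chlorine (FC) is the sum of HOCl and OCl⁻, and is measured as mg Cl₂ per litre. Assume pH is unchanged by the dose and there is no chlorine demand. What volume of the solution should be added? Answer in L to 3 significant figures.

30.6 L

Volume: 217,000 US gal × 3.785 L/gal = 821,345 L.
[OCl⁻]/[HOCl] = 10^(pH − pKa) = 10^(7.77 − 7.47) = 1.995; fraction as HOCl = 1/(1 + 1.995) = 0.3339.
Free chlorine required for 1.62 ppm HOCl: 1.62 / 0.3339 = 4.852 ppm.
FC to add: 4.852 − 0.7 = 4.152 mg/L as Cl₂.
Cl₂ equivalent: 4.152 mg/L × 821,345 L = 3410 g.
Product at 9.2% available Cl: 3410 / 0.092 = 37,070 g.
Volume: 37,070 g ÷ 1.21 g/mL = 30,640 mL.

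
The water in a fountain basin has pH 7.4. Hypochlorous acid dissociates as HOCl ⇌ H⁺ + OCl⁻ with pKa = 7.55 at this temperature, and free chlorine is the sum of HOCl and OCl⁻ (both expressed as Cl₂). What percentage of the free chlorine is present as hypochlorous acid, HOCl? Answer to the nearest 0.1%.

58.5%

[OCl⁻]/[HOCl] = 10^(pH − pKa) = 10^(7.4 − 7.55) = 10^-0.15 = 0.7079.
Fraction as HOCl = 1 / (1 + 0.7079) = 0.5855.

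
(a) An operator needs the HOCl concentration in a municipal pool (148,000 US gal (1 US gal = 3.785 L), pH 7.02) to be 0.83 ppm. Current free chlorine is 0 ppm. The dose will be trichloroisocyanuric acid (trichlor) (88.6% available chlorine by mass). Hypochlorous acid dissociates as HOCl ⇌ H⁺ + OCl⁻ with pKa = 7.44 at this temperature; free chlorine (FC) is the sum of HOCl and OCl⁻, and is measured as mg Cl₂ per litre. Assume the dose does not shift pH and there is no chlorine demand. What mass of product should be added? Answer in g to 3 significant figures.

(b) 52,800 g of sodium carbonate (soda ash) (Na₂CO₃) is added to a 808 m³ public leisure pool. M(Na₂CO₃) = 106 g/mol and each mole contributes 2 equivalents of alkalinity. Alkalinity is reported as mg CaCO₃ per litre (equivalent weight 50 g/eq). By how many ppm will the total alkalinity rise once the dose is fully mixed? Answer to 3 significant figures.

(a) Volume: 148,000 US gal × 3.785 L/gal = 560,180 L.
(a) [OCl⁻]/[HOCl] = 10^(pH − pKa) = 10^(7.02 − 7.44) = 0.3802; fraction as HOCl = 1/(1 + 0.3802) = 0.7245.
(a) Free chlorine required for 0.83 ppm HOCl: 0.83 / 0.7245 = 1.146 ppm.
(a) FC to add: 1.146 − 0 = 1.146 mg/L as Cl₂.
(a) Cl₂ equivalent: 1.146 mg/L × 560,180 L = 641.7 g.
(a) Product at 88.6% available Cl: 641.7 / 0.886 = 724.3 g.

(b) Volume: 808 m³ = 808,000 L.
(b) Moles of Na₂CO₃: 52,800 g ÷ 106 g/mol = 498.1 mol → 996.2 eq of alkalinity.
(b) As CaCO₃: 996.2 eq × 50 g/eq = 49,810 g.
(b) Rise: 49,810 g / 808,000 L × 1000 = 61.65 mg/L.

(a) 724 g; (b) 61.6 ppm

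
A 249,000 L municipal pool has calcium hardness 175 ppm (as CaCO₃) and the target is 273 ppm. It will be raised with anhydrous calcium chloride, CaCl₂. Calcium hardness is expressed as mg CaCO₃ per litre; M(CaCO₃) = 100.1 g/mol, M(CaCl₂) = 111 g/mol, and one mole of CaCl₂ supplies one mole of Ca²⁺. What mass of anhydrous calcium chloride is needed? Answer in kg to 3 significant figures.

27.1 kg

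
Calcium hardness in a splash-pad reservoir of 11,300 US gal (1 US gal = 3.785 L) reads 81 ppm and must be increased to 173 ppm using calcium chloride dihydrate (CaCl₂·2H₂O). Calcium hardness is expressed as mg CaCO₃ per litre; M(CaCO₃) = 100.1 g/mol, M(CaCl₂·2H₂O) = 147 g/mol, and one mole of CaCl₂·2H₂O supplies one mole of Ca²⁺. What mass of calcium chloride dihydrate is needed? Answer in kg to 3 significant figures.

5.78 kg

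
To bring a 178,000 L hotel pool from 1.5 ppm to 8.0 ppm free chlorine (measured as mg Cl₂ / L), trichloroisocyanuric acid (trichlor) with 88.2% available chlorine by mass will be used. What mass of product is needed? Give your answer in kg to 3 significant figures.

Chlorine deficit: 8.0 − 1.5 = 6.5 ppm = 6.5 mg/L as Cl₂.
Cl₂ equivalent needed: 6.5 mg/L × 178,000 L = 1,157,000 mg = 1157 g.
Product at 88.2% available chlorine: 1157 / 0.882 = 1312 g.

1.31 kg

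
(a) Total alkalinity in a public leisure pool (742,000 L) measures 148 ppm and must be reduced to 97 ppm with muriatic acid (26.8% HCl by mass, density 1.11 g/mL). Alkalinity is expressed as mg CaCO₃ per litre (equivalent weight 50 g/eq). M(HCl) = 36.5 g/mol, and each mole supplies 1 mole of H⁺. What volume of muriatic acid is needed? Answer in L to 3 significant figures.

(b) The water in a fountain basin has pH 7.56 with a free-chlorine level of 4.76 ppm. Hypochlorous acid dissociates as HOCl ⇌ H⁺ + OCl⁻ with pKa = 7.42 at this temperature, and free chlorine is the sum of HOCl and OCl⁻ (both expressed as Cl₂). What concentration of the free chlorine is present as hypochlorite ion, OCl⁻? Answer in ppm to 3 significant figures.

(a) Alkalinity to neutralize: (148 − 97) = 51 mg/L as CaCO₃ × 742,000 L = 37,840 g as CaCO₃.
(a) Equivalents of H⁺ required: 37,840 ÷ 50 g/eq = 756.8 eq = 756.8 mol HCl.
(a) Mass of HCl: 756.8 × 36.5 = 27,620 g.
(a) Mass of 26.8% solution: 27,620 / 0.268 = 103,100 g.
(a) Volume: 103,100 g ÷ 1.11 g/mL = 92,860 mL.

(b) [OCl⁻]/[HOCl] = 10^(pH − pKa) = 10^(7.56 − 7.42) = 10^0.14 = 1.38.
(b) Fraction as HOCl = 1 / (1 + 1.38) = 0.4201.
(b) OCl⁻ = (1 − 0.4201) × 4.76 ppm = 2.76 ppm.

(a) 92.9 L; (b) 2.76 ppm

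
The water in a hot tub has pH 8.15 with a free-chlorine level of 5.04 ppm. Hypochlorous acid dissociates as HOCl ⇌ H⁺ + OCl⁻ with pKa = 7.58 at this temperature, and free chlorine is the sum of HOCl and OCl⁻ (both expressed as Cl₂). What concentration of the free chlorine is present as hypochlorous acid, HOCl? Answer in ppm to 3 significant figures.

1.07 ppm

[OCl⁻]/[HOCl] = 10^(pH − pKa) = 10^(8.15 − 7.58) = 10^0.57 = 3.715.
Fraction as HOCl = 1 / (1 + 3.715) = 0.2121.
HOCl = 0.2121 × 5.04 ppm = 1.069 ppm.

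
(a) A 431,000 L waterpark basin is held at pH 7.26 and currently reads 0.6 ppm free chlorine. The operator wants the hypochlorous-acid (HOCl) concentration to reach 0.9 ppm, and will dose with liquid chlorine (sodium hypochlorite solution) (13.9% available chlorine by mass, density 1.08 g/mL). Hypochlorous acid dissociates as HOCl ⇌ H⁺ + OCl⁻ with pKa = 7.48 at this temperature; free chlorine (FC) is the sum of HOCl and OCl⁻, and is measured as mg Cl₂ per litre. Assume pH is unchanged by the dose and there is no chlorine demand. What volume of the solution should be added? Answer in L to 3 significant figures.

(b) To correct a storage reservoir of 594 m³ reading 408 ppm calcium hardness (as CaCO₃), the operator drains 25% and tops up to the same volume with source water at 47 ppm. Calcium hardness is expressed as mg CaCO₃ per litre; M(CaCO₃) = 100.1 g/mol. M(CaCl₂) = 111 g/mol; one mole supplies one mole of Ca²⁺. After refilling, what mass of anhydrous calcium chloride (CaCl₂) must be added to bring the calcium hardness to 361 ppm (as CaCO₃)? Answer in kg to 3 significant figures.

(a) 2.42 L; (b) 28.5 kg

(a) [OCl⁻]/[HOCl] = 10^(pH − pKa) = 10^(7.26 − 7.48) = 0.6026; fraction as HOCl = 1/(1 + 0.6026) = 0.624.
(a) Free chlorine required for 0.9 ppm HOCl: 0.9 / 0.624 = 1.442 ppm.
(a) FC to add: 1.442 − 0.6 = 0.8423 mg/L as Cl₂.
(a) Cl₂ equivalent: 0.8423 mg/L × 431,000 L = 363 g.
(a) Product at 13.9% available Cl: 363 / 0.139 = 2612 g.
(a) Volume: 2612 g ÷ 1.08 g/mL = 2418 mL.

(b) Volume: 594 m³ = 594,000 L.
(b) After draining 25% and refilling: 408 × 0.75 + 47 × 0.25 = 317.75 ppm.
(b) Deficit to target: 361 − 317.75 = 43.25 mg/L.
(b) As CaCO₃: 43.25 mg/L × 594,000 L = 25,690 g; ÷ 100.1 = 256.6 mol Ca²⁺.
(b) Mass: 256.6 × 111 = 28,490 g.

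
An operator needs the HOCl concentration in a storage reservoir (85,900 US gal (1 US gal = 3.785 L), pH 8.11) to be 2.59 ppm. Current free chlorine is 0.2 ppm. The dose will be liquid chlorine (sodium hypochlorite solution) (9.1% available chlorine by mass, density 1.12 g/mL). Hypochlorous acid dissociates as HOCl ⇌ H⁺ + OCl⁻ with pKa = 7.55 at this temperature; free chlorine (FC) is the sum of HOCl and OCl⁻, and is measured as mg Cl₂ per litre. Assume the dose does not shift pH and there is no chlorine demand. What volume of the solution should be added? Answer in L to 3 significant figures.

Volume: 85,900 US gal × 3.785 L/gal = 325,132 L.
[OCl⁻]/[HOCl] = 10^(pH − pKa) = 10^(8.11 − 7.55) = 3.631; fraction as HOCl = 1/(1 + 3.631) = 0.2159.
Free chlorine required for 2.59 ppm HOCl: 2.59 / 0.2159 = 11.99 ppm.
FC to add: 11.99 − 0.2 = 11.79 mg/L as Cl₂.
Cl₂ equivalent: 11.79 mg/L × 325,132 L = 3835 g.
Product at 9.1% available Cl: 3835 / 0.091 = 42,140 g.
Volume: 42,140 g ÷ 1.12 g/mL = 37,620 mL.

37.6 L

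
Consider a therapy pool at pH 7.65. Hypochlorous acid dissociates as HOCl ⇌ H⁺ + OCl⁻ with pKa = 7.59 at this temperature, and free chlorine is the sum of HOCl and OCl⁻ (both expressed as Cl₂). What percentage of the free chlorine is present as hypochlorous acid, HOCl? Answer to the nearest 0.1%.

46.6%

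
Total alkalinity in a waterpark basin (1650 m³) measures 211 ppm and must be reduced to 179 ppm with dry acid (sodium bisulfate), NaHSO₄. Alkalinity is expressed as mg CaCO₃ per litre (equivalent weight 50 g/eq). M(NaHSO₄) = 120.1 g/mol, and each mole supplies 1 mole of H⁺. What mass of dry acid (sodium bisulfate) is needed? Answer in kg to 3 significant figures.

Volume: 1650 m³ = 1,650,000 L.
Alkalinity to neutralize: (211 − 179) = 32 mg/L as CaCO₃ × 1,650,000 L = 52,800 g as CaCO₃.
Equivalents of H⁺ required: 52,800 ÷ 50 g/eq = 1056 eq = 1056 mol NaHSO₄.
Mass of NaHSO₄: 1056 × 120.1 = 126,800 g.

127 kg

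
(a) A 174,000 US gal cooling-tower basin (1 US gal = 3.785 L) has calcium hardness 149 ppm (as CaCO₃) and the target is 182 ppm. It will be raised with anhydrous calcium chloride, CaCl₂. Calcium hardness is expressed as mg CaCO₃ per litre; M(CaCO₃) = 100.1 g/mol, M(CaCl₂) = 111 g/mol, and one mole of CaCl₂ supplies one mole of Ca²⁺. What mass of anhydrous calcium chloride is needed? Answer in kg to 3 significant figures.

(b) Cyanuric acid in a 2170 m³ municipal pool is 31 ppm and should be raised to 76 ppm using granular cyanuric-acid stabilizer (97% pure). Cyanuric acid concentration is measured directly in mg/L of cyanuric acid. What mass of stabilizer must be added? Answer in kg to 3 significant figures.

(a) Volume: 174,000 US gal × 3.785 L/gal = 658,590 L.
(a) Hardness to add: (182 − 149) = 33 mg/L as CaCO₃ × 658,590 L = 21,730 g as CaCO₃.
(a) Moles of Ca²⁺ (1 mol Ca²⁺ ≡ 1 mol CaCO₃): 21,730 / 100.1 g/mol = 217.1 mol.
(a) Mass of CaCl₂: 217.1 × 111 = 24,100 g.

(b) Volume: 2170 m³ = 2,170,000 L.
(b) CYA to add: (76 − 31) = 45 mg/L × 2,170,000 L = 97,650 g cyanuric acid.
(b) At 97% purity: 97,650 / 0.97 = 100,700 g product.

(a) 24.1 kg; (b) 101 kg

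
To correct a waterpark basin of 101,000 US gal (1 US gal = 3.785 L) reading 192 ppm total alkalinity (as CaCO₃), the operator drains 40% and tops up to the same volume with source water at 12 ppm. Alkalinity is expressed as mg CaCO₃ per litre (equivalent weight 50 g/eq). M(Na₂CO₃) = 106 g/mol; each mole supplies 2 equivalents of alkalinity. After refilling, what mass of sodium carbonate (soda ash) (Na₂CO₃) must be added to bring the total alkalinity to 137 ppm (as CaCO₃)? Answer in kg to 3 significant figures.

Volume: 101,000 US gal × 3.785 L/gal = 382,285 L.
After draining 40% and refilling: 192 × 0.60 + 12 × 0.40 = 120 ppm.
Deficit to target: 137 − 120 = 17 mg/L.
As CaCO₃: 17 mg/L × 382,285 L = 6499 g; ÷ 50 g/eq ÷ 2 = 64.99 mol Na₂CO₃.
Mass: 64.99 × 106 = 6889 g.

6.89 kg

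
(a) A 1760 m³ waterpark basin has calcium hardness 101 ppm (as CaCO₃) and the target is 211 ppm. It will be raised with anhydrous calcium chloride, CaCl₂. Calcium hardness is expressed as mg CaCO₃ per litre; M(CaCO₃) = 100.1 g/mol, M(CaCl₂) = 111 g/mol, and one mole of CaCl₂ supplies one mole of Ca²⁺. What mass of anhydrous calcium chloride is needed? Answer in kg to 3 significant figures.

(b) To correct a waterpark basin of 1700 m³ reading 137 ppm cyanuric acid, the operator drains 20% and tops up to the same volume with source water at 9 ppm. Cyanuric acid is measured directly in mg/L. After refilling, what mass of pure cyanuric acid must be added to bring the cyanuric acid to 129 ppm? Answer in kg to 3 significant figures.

(a) 215 kg; (b) 29.9 kg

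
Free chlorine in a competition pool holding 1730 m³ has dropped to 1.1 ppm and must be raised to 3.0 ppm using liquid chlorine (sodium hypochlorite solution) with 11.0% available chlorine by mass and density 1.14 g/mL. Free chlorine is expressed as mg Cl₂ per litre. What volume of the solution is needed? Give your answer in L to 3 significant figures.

Volume: 1730 m³ = 1,730,000 L.
Chlorine deficit: 3.0 − 1.1 = 1.9 ppm = 1.9 mg/L as Cl₂.
Cl₂ equivalent needed: 1.9 mg/L × 1,730,000 L = 3,287,000 mg = 3287 g.
Product at 11.0% available chlorine: 3287 / 0.11 = 29,880 g.
Volume at density 1.14 g/mL: 29,880 g ÷ 1.14 g/mL = 26,210 mL.

26.2 L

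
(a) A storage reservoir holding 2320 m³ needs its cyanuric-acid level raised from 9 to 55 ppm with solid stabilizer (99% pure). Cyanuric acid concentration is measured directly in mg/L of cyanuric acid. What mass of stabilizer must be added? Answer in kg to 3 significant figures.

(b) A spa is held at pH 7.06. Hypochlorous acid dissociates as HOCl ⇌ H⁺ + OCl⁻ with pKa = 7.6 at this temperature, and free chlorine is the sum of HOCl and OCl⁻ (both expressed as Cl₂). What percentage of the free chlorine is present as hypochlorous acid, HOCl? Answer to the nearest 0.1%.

(a) Volume: 2320 m³ = 2,320,000 L.
(a) CYA to add: (55 − 9) = 46 mg/L × 2,320,000 L = 106,700 g cyanuric acid.
(a) At 99% purity: 106,700 / 0.99 = 107,800 g product.

(b) [OCl⁻]/[HOCl] = 10^(pH − pKa) = 10^(7.06 − 7.6) = 10^-0.54 = 0.2884.
(b) Fraction as HOCl = 1 / (1 + 0.2884) = 0.7762.

(a) 108 kg; (b) 77.6%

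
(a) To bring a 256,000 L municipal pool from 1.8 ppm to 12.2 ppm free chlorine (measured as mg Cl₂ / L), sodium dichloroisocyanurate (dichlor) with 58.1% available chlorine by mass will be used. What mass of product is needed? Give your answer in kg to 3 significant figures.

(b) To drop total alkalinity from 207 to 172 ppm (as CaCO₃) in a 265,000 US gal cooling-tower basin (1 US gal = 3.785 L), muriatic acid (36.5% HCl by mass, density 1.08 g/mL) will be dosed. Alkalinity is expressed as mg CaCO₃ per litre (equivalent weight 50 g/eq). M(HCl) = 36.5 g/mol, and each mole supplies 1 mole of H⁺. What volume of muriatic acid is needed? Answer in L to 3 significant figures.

(a) Chlorine deficit: 12.2 − 1.8 = 10.4 ppm = 10.4 mg/L as Cl₂.
(a) Cl₂ equivalent needed: 10.4 mg/L × 256,000 L = 2,662,000 mg = 2662 g.
(a) Product at 58.1% available chlorine: 2662 / 0.581 = 4582 g.

(b) Volume: 265,000 US gal × 3.785 L/gal = 1,003,025 L.
(b) Alkalinity to neutralize: (207 − 172) = 35 mg/L as CaCO₃ × 1,003,025 L = 35,110 g as CaCO₃.
(b) Equivalents of H⁺ required: 35,110 ÷ 50 g/eq = 702.1 eq = 702.1 mol HCl.
(b) Mass of HCl: 702.1 × 36.5 = 25,630 g.
(b) Mass of 36.5% solution: 25,630 / 0.365 = 70,210 g.
(b) Volume: 70,210 g ÷ 1.08 g/mL = 65,010 mL.

(a) 4.58 kg; (b) 65.0 L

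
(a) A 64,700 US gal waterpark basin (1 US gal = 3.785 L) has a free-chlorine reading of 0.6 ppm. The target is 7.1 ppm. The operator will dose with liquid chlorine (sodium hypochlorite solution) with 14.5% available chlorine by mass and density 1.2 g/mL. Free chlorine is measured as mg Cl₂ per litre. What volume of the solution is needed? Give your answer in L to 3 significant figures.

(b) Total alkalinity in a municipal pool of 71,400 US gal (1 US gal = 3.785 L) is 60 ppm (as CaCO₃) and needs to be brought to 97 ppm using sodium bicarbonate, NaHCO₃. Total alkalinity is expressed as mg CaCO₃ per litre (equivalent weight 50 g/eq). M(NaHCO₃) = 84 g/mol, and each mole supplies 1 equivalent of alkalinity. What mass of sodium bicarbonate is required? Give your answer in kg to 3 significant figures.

(a) 9.15 L; (b) 16.8 kg

(a) Volume: 64,700 US gal × 3.785 L/gal = 244,890 L.
(a) Chlorine deficit: 7.1 − 0.6 = 6.5 ppm = 6.5 mg/L as Cl₂.
(a) Cl₂ equivalent needed: 6.5 mg/L × 244,890 L = 1,592,000 mg = 1592 g.
(a) Product at 14.5% available chlorine: 1592 / 0.145 = 10,980 g.
(a) Volume at density 1.2 g/mL: 10,980 g ÷ 1.2 g/mL = 9148 mL.

(b) Volume: 71,400 US gal × 3.785 L/gal = 270,249 L.
(b) Alkalinity to add: (97 − 60) = 37 mg/L as CaCO₃ × 270,249 L = 9999 g as CaCO₃.
(b) Equivalents: 9999 g ÷ 50 g/eq = 200 eq.
(b) NaHCO₃ supplies 1 eq per mole → 200 mol.
(b) Mass: 200 mol × 84 g/mol = 16,800 g.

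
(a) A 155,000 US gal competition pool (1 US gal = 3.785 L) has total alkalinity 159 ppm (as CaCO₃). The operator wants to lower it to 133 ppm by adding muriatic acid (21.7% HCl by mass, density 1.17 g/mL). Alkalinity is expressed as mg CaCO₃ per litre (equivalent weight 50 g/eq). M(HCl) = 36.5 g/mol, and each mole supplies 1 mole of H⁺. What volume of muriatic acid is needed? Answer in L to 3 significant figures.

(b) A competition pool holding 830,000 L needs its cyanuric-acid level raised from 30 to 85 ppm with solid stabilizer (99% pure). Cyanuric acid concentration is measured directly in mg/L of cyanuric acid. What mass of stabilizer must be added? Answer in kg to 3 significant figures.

(a) Volume: 155,000 US gal × 3.785 L/gal = 586,675 L.
(a) Alkalinity to neutralize: (159 − 133) = 26 mg/L as CaCO₃ × 586,675 L = 15,250 g as CaCO₃.
(a) Equivalents of H⁺ required: 15,250 ÷ 50 g/eq = 305.1 eq = 305.1 mol HCl.
(a) Mass of HCl: 305.1 × 36.5 = 11,140 g.
(a) Mass of 21.7% solution: 11,140 / 0.217 = 51,310 g.
(a) Volume: 51,310 g ÷ 1.17 g/mL = 43,860 mL.

(b) CYA to add: (85 − 30) = 55 mg/L × 830,000 L = 45,650 g cyanuric acid.
(b) At 99% purity: 45,650 / 0.99 = 46,110 g product.

(a) 43.9 L; (b) 46.1 kg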